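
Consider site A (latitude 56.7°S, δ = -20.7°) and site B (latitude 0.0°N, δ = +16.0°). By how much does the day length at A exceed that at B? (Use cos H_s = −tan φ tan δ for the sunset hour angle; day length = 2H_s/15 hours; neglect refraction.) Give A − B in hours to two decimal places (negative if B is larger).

A: H_s = arccos(−tan -56.7° · tan -20.7°) = 125.12°, so 2H_s/15 = 16.6827 h.
B: H_s = arccos(−tan 0.0° · tan 16.0°) = 90.00°, so 2H_s/15 = 12.0000 h.
A − B = 16.6827 − 12.0000 = 4.6827 h.

+4.68 h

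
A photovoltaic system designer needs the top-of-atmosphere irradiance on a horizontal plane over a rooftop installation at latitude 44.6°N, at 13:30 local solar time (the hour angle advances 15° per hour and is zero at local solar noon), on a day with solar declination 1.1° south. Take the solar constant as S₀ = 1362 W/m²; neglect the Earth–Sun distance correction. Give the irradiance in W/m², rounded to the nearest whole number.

Hour angle H = 15° × (13.5 − 12) = 22.50°.
cos θ_z = sin φ sin δ + cos φ cos δ cos H = (0.7022)(-0.0192) + (0.7120)(0.9998)(0.9239) = 0.6442.
Top-of-atmosphere irradiance = S₀ cos θ_z = 1362 × 0.6442 = 877.40 W/m².

877 W/m²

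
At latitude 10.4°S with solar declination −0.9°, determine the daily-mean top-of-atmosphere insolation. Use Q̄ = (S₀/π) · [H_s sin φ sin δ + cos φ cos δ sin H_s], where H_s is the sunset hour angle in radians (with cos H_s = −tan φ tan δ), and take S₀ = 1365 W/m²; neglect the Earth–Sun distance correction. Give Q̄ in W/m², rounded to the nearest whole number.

429 W/m²

cos H_s = −tan(-10.4°) · tan(-0.9°) = -0.0029, so H_s = arccos(-0.0029) = 90.17°. In radians, H_s = 1.5738.
H_s sin φ sin δ = 1.5738 × -0.1805 × -0.0157 = 0.0045.
cos φ cos δ sin H_s = 0.9836 × 0.9999 × 1.0000 = 0.9835.
Q̄ = (1365/π) × (0.0045 + 0.9835) = 434.49 × 0.9880 = 429.28 W/m².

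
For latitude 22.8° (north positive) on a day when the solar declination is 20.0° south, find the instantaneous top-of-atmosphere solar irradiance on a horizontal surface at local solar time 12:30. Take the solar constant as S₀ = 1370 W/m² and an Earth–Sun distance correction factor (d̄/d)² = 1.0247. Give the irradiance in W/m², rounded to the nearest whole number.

1020 W/m²

Hour angle H = 15° × (12.5 − 12) = 7.50°.
With φ = 22.8°, δ = -20.0°, H = 7.50°: sin φ sin δ = -0.1325, cos φ cos δ cos H = 0.8589, so cos θ_z = 0.7264.
Top-of-atmosphere irradiance = S₀ (d̄/d)² cos θ_z = 1370 × 1.0247 × 0.7264 = 1019.75 W/m².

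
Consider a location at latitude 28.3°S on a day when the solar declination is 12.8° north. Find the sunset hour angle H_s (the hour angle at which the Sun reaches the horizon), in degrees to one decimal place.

83.0°

The sunset hour angle satisfies cos H_s = −tan φ tan δ = 0.1223, giving H_s = 82.98°.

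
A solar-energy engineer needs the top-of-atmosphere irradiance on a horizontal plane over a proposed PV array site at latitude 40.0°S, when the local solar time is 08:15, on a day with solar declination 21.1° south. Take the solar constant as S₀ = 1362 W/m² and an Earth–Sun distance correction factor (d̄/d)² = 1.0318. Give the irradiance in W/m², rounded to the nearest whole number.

Hour angle H = 15° × (8.25 − 12) = -56.25°.
cos θ_z = sin φ sin δ + cos φ cos δ cos H = (-0.6428)(-0.3600) + (0.7660)(0.9330)(0.5556) = 0.6285.
Top-of-atmosphere irradiance = S₀ (d̄/d)² cos θ_z = 1362 × 1.0318 × 0.6285 = 883.24 W/m².

883 W/m²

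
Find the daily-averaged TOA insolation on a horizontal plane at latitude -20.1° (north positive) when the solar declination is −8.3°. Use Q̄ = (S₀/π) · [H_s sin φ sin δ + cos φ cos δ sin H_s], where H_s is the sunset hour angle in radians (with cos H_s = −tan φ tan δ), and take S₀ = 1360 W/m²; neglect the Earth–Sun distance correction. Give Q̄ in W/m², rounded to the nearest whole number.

cos H_s = −tan(-20.1°) · tan(-8.3°) = -0.0534, so H_s = arccos(-0.0534) = 93.06°. In radians, H_s = 1.6242.
H_s sin φ sin δ = 1.6242 × -0.3437 × -0.1444 = 0.0806.
cos φ cos δ sin H_s = 0.9391 × 0.9895 × 0.9986 = 0.9279.
Q̄ = (1360/π) × (0.0806 + 0.9279) = 432.90 × 1.0085 = 436.58 W/m².

437 W/m²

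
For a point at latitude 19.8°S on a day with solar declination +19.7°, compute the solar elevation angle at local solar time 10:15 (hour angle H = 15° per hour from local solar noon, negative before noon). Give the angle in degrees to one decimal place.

42.9°

Hour angle H = 15° × (10.25 − 12) = -26.25°.
cos θ_z = sin(-19.8°) sin(19.7°) + cos(-19.8°) cos(19.7°) cos(-26.25°) = -0.1142 + 0.7945 = 0.6803.
θ_z = arccos(0.6803) = 47.13°, so the elevation is 90° − 47.13° = 42.87°.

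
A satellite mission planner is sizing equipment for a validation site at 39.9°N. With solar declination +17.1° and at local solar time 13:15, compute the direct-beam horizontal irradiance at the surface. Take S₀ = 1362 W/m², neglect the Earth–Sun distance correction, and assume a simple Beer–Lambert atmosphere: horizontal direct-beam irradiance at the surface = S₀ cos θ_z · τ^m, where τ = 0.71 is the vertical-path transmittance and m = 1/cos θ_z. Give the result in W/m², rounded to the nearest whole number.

816 W/m²

Hour angle H = 15° × (13.25 − 12) = 18.75°.
With φ = 39.9°, δ = 17.1°, H = 18.75°: sin φ sin δ = 0.1886, cos φ cos δ cos H = 0.6943, so cos θ_z = 0.8829.
Air mass m = 1/cos θ_z = 1/0.8829 = 1.133; τ^m = 0.71^1.133 = 0.6784.
Surface direct beam = 1362 × 0.8829 × 0.6784 = 815.78 W/m².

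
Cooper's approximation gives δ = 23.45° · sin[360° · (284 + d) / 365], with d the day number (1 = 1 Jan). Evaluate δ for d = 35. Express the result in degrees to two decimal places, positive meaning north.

360 × (284 + 35) / 365 = 314.630°; sin(314.630°) = -0.7117.
δ = 23.45 × -0.7117 = -16.689° ≈ -16.69°.

-16.69°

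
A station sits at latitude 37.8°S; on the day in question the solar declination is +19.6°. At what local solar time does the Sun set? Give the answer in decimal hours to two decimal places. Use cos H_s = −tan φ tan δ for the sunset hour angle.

The sunset hour angle satisfies cos H_s = −tan φ tan δ = 0.2762, giving H_s = 73.97°.
Sunset is at 12 + H_s/15 = 12 + 4.931 = 16.931 h local solar time.

16.93 h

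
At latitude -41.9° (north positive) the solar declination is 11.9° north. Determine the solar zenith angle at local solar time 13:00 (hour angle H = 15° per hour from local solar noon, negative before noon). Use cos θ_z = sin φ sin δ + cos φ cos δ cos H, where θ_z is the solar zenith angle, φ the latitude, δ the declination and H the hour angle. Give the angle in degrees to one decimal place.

Hour angle H = 15° × (13 − 12) = 15.00°.
cos θ_z = sin(-41.9°) sin(11.9°) + cos(-41.9°) cos(11.9°) cos(15.00°) = -0.1377 + 0.7035 = 0.5658.
θ_z = arccos(0.5658) = 55.54°.

55.5°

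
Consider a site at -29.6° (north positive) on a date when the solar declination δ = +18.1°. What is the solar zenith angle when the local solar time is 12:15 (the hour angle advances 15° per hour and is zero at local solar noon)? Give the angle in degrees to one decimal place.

Hour angle H = 15° × (12.25 − 12) = 3.75°.
cos θ_z = sin(-29.6°) sin(18.1°) + cos(-29.6°) cos(18.1°) cos(3.75°) = -0.1535 + 0.8247 = 0.6712.
θ_z = arccos(0.6712) = 47.84°.

47.8°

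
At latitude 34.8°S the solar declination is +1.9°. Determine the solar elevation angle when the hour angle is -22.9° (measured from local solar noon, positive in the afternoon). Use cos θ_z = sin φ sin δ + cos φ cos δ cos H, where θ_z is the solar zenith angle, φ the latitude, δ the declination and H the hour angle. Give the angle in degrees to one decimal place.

With φ = -34.8°, δ = 1.9°, H = -22.90°: sin φ sin δ = -0.0189, cos φ cos δ cos H = 0.7560, so cos θ_z = 0.7371.
θ_z = arccos(0.7371) = 42.52°, so the elevation is 90° − 42.52° = 47.48°.

47.5°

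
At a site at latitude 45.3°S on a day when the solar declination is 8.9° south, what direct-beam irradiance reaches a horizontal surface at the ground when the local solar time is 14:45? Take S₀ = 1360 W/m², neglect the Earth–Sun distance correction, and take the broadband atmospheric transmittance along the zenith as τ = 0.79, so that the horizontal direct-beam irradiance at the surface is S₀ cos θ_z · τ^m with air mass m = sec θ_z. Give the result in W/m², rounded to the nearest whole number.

593 W/m²

Hour angle H = 15° × (14.75 − 12) = 41.25°.
With φ = -45.3°, δ = -8.9°, H = 41.25°: sin φ sin δ = 0.1100, cos φ cos δ cos H = 0.5225, so cos θ_z = 0.6325.
Air mass m = 1/cos θ_z = 1/0.6325 = 1.581; τ^m = 0.79^1.581 = 0.6889.
Surface direct beam = 1360 × 0.6325 × 0.6889 = 592.59 W/m².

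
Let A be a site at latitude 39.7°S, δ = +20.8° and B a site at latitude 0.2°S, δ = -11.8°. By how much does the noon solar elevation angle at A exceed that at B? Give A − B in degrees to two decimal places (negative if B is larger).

-48.90°

A: 90° − |-39.7 − (20.8)| = 29.50°.
B: 90° − |-0.2 − (-11.8)| = 78.40°.
A − B = 29.50 − 78.40 = -48.90°.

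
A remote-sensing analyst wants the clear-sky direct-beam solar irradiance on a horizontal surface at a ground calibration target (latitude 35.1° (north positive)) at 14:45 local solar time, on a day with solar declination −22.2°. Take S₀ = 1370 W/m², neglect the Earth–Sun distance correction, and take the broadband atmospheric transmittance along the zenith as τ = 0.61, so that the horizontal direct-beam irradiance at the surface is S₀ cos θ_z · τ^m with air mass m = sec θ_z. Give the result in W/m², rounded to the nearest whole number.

119 W/m²

Hour angle H = 15° × (14.75 − 12) = 41.25°.
cos θ_z = sin(35.1°) sin(-22.2°) + cos(35.1°) cos(-22.2°) cos(41.25°) = -0.2173 + 0.5695 = 0.3522.
Air mass m = 1/cos θ_z = 1/0.3522 = 2.839; τ^m = 0.61^2.839 = 0.2458.
Surface direct beam = 1370 × 0.3522 × 0.2458 = 118.60 W/m².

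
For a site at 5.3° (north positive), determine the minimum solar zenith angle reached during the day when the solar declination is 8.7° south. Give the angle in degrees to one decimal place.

14.0°

At local solar noon the hour angle is zero, so the zenith angle is |φ − δ| = |5.3° − (-8.7°)| = 14.0°.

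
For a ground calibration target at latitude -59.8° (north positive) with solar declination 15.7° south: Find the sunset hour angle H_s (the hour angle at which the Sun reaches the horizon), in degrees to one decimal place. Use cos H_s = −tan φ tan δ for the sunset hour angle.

118.9°

−tan φ tan δ = −(-1.7182)(-0.2811) = -0.4830; H_s = arccos(-0.4830) = 118.88°.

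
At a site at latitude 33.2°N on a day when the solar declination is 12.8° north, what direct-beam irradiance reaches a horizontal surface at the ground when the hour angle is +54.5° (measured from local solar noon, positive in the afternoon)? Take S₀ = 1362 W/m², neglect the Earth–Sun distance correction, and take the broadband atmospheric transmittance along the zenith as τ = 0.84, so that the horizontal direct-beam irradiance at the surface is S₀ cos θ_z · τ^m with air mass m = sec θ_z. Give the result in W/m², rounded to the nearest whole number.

605 W/m²

cos θ_z = sin φ sin δ + cos φ cos δ cos H = (0.5476)(0.2215) + (0.8368)(0.9751)(0.5807) = 0.5951.
Air mass m = 1/cos θ_z = 1/0.5951 = 1.680; τ^m = 0.84^1.680 = 0.7461.
Surface direct beam = 1362 × 0.5951 × 0.7461 = 604.73 W/m².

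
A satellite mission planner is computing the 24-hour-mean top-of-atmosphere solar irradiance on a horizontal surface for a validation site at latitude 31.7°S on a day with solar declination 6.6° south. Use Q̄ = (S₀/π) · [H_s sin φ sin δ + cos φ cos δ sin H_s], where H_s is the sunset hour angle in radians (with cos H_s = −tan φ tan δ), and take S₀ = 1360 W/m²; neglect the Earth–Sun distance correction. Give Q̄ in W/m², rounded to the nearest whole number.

408 W/m²

The sunset hour angle satisfies cos H_s = −tan φ tan δ = -0.0715, giving H_s = 94.10°. In radians, H_s = 1.6424.
H_s sin φ sin δ = 1.6424 × -0.5255 × -0.1149 = 0.0992.
cos φ cos δ sin H_s = 0.8508 × 0.9934 × 0.9974 = 0.8430.
Q̄ = (1360/π) × (0.0992 + 0.8430) = 432.90 × 0.9422 = 407.88 W/m².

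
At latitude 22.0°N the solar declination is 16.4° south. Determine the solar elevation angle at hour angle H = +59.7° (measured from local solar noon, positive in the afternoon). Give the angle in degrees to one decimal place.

cos θ_z = sin φ sin δ + cos φ cos δ cos H = (0.3746)(-0.2823) + (0.9272)(0.9593)(0.5045) = 0.3430.
θ_z = arccos(0.3430) = 69.94°, so the elevation is 90° − 69.94° = 20.06°.

20.1°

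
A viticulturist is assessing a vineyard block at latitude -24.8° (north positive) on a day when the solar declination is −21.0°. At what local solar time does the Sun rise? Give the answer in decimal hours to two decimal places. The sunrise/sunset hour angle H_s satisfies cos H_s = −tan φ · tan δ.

−tan φ tan δ = −(-0.4621)(-0.3839) = -0.1774; H_s = arccos(-0.1774) = 100.22°.
Sunrise is at 12 − H_s/15 = 12 − 6.681 = 5.319 h local solar time.

5.32 h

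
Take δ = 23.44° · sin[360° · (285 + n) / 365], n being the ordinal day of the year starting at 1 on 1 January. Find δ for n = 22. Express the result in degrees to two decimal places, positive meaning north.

-19.70°

360 × (285 + 22) / 365 = 302.795°; sin(302.795°) = -0.8406.
δ = 23.44 × -0.8406 = -19.704° ≈ -19.70°.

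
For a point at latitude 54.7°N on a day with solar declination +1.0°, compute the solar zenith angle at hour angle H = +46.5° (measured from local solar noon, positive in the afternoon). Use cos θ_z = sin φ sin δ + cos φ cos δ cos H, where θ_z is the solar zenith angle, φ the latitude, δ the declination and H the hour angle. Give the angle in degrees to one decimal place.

65.7°

cos θ_z = sin(54.7°) sin(1.0°) + cos(54.7°) cos(1.0°) cos(46.50°) = 0.0142 + 0.3977 = 0.4119.
θ_z = arccos(0.4119) = 65.68°.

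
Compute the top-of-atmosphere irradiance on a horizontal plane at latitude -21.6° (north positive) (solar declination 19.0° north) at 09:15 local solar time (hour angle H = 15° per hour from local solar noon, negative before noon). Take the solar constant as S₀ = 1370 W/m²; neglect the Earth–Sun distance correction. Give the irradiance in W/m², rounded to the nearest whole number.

Hour angle H = 15° × (9.25 − 12) = -41.25°.
cos θ_z = sin φ sin δ + cos φ cos δ cos H = (-0.3681)(0.3256) + (0.9298)(0.9455)(0.7518) = 0.5411.
Top-of-atmosphere irradiance = S₀ cos θ_z = 1370 × 0.5411 = 741.31 W/m².

741 W/m²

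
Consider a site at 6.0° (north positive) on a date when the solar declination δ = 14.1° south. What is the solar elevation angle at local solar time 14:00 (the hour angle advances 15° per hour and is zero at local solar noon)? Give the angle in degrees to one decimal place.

Hour angle H = 15° × (14 − 12) = 30.00°.
cos θ_z = sin(6.0°) sin(-14.1°) + cos(6.0°) cos(-14.1°) cos(30.00°) = -0.0255 + 0.8353 = 0.8098.
θ_z = arccos(0.8098) = 35.92°, so the elevation is 90° − 35.92° = 54.08°.

54.1°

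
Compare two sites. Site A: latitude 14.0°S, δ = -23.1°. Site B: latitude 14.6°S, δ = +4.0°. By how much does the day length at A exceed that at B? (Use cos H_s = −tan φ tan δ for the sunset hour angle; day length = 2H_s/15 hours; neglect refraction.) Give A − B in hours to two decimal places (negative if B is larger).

A: H_s = arccos(−tan -14.0° · tan -23.1°) = 96.10°, so 2H_s/15 = 12.8133 h.
B: H_s = arccos(−tan -14.6° · tan 4.0°) = 88.96°, so 2H_s/15 = 11.8613 h.
A − B = 12.8133 − 11.8613 = 0.9520 h.

+0.95 h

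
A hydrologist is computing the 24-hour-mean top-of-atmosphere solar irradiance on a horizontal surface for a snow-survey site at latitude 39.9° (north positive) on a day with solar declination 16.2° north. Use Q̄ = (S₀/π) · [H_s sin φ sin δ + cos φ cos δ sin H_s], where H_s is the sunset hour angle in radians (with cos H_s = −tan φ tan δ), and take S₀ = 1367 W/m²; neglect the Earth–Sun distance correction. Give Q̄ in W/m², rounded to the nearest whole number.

cos H_s = −tan(39.9°) · tan(16.2°) = -0.2429, so H_s = arccos(-0.2429) = 104.06°. In radians, H_s = 1.8162.
H_s sin φ sin δ = 1.8162 × 0.6414 × 0.2790 = 0.3250.
cos φ cos δ sin H_s = 0.7672 × 0.9603 × 0.9700 = 0.7146.
Q̄ = (1367/π) × (0.3250 + 0.7146) = 435.13 × 1.0396 = 452.36 W/m².

452 W/m²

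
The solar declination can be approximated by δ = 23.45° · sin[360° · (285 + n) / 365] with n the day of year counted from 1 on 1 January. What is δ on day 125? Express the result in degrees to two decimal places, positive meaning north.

360 × (285 + 125) / 365 = 404.384°; sin(404.384°) = 0.6995.
δ = 23.45 × 0.6995 = 16.403° ≈ +16.40°.

+16.40°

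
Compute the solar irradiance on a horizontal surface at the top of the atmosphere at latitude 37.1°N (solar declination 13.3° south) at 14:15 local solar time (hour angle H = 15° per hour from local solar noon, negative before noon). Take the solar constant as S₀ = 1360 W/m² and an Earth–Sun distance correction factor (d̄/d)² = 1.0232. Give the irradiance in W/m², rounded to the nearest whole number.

Hour angle H = 15° × (14.25 − 12) = 33.75°.
With φ = 37.1°, δ = -13.3°, H = 33.75°: sin φ sin δ = -0.1388, cos φ cos δ cos H = 0.6454, so cos θ_z = 0.5066.
Top-of-atmosphere irradiance = S₀ (d̄/d)² cos θ_z = 1360 × 1.0232 × 0.5066 = 704.96 W/m².

705 W/m²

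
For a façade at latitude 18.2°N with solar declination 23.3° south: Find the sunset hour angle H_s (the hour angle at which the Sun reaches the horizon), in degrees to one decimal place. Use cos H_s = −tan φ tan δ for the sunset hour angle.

−tan φ tan δ = −(0.3288)(-0.4307) = 0.1416; H_s = arccos(0.1416) = 81.86°.

81.9°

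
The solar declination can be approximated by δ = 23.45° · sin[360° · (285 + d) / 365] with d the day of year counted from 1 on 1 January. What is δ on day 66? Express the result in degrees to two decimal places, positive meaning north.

-5.60°

360 × (285 + 66) / 365 = 346.192°; sin(346.192°) = -0.2387.
δ = 23.45 × -0.2387 = -5.598° ≈ -5.60°.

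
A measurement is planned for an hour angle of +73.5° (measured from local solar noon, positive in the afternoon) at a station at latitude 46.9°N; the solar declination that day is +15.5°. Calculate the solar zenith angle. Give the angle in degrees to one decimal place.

cos θ_z = sin φ sin δ + cos φ cos δ cos H = (0.7302)(0.2672) + (0.6833)(0.9636)(0.2840) = 0.3821.
θ_z = arccos(0.3821) = 67.54°.

67.5°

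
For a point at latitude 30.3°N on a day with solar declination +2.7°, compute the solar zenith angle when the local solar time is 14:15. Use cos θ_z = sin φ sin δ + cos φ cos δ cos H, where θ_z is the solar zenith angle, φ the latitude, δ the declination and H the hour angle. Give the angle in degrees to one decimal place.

42.2°

Hour angle H = 15° × (14.25 − 12) = 33.75°.
With φ = 30.3°, δ = 2.7°, H = 33.75°: sin φ sin δ = 0.0238, cos φ cos δ cos H = 0.7171, so cos θ_z = 0.7409.
θ_z = arccos(0.7409) = 42.19°.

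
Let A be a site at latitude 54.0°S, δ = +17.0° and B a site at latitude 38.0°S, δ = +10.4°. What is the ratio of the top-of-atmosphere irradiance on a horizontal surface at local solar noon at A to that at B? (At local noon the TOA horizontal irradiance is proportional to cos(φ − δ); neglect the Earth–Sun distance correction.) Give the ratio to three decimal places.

A: cos θ_z = cos(-54.0° − (17.0°)) = 0.3256.
B: cos θ_z = cos(-38.0° − (10.4°)) = 0.6639.
Ratio A/B = 0.3256 / 0.6639 = 0.4904.

0.490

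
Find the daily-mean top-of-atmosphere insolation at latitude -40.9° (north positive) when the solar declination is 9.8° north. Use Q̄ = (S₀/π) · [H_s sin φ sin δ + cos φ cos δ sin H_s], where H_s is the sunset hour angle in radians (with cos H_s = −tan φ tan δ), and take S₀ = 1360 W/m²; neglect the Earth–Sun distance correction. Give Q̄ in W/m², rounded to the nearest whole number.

250 W/m²

cos H_s = −tan(-40.9°) · tan(9.8°) = 0.1496, so H_s = arccos(0.1496) = 81.40°. In radians, H_s = 1.4207.
H_s sin φ sin δ = 1.4207 × -0.6547 × 0.1702 = -0.1583.
cos φ cos δ sin H_s = 0.7559 × 0.9854 × 0.9888 = 0.7365.
Q̄ = (1360/π) × (-0.1583 + 0.7365) = 432.90 × 0.5782 = 250.30 W/m².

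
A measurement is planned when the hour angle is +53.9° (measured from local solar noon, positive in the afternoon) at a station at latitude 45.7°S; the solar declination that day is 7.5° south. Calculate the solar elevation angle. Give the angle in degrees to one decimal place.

cos θ_z = sin(-45.7°) sin(-7.5°) + cos(-45.7°) cos(-7.5°) cos(53.90°) = 0.0934 + 0.4080 = 0.5014.
θ_z = arccos(0.5014) = 59.91°, so the elevation is 90° − 59.91° = 30.09°.

30.1°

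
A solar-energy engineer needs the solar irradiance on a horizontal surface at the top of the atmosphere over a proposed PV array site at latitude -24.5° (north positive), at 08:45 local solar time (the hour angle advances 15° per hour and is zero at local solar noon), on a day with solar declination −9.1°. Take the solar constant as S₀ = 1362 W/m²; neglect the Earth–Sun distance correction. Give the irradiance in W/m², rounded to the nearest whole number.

Hour angle H = 15° × (8.75 − 12) = -48.75°.
With φ = -24.5°, δ = -9.1°, H = -48.75°: sin φ sin δ = 0.0656, cos φ cos δ cos H = 0.5924, so cos θ_z = 0.6580.
Top-of-atmosphere irradiance = S₀ cos θ_z = 1362 × 0.6580 = 896.20 W/m².

896 W/m²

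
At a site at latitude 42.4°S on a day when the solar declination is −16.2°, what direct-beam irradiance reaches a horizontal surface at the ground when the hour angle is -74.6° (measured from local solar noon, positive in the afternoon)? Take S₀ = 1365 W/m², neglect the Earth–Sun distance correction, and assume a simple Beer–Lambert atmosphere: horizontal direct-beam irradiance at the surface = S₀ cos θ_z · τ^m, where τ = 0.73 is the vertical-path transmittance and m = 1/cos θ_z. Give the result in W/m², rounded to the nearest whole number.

223 W/m²

cos θ_z = sin φ sin δ + cos φ cos δ cos H = (-0.6743)(-0.2790) + (0.7385)(0.9603)(0.2656) = 0.3765.
Air mass m = 1/cos θ_z = 1/0.3765 = 2.656; τ^m = 0.73^2.656 = 0.4335.
Surface direct beam = 1365 × 0.3765 × 0.4335 = 222.79 W/m².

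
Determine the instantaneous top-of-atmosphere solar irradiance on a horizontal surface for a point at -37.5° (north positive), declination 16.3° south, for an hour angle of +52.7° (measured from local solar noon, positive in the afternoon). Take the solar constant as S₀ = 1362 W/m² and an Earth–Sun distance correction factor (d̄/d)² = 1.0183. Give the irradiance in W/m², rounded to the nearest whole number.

cos θ_z = sin(-37.5°) sin(-16.3°) + cos(-37.5°) cos(-16.3°) cos(52.70°) = 0.1709 + 0.4614 = 0.6323.
Top-of-atmosphere irradiance = S₀ (d̄/d)² cos θ_z = 1362 × 1.0183 × 0.6323 = 876.95 W/m².

877 W/m²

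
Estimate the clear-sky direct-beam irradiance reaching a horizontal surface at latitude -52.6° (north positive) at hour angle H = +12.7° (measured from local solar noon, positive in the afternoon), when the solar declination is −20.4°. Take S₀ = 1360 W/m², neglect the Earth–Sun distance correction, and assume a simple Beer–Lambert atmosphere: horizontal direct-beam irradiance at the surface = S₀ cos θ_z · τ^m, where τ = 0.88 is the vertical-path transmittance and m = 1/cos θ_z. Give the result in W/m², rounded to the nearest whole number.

971 W/m²

cos θ_z = sin φ sin δ + cos φ cos δ cos H = (-0.7944)(-0.3486) + (0.6074)(0.9373)(0.9755) = 0.8323.
Air mass m = 1/cos θ_z = 1/0.8323 = 1.201; τ^m = 0.88^1.201 = 0.8577.
Surface direct beam = 1360 × 0.8323 × 0.8577 = 970.85 W/m².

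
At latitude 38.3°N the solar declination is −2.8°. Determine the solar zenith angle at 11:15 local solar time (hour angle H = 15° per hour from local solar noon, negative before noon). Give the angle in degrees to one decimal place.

42.4°

Hour angle H = 15° × (11.25 − 12) = -11.25°.
With φ = 38.3°, δ = -2.8°, H = -11.25°: sin φ sin δ = -0.0303, cos φ cos δ cos H = 0.7688, so cos θ_z = 0.7385.
θ_z = arccos(0.7385) = 42.40°.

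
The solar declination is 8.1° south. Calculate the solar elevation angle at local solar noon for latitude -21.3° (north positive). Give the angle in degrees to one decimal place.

At local solar noon the hour angle is zero, so the elevation is 90° − |φ − δ| = 90° − |-21.3° − (-8.1°)| = 90° − 13.2° = 76.8°.

76.8°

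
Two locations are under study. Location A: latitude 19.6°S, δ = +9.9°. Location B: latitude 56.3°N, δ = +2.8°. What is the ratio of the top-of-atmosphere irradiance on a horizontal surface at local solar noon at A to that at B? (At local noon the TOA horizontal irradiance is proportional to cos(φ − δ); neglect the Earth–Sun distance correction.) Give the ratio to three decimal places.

A: cos θ_z = cos(-19.6° − (9.9°)) = 0.8704.
B: cos θ_z = cos(56.3° − (2.8°)) = 0.5948.
Ratio A/B = 0.8704 / 0.5948 = 1.4633.

1.463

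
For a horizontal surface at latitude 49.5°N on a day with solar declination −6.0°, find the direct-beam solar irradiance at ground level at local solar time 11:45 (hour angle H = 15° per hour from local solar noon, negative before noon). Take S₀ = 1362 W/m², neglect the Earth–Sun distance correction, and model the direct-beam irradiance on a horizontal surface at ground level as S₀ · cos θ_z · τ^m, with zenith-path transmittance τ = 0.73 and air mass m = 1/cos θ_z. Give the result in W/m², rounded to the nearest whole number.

441 W/m²

Hour angle H = 15° × (11.75 − 12) = -3.75°.
cos θ_z = sin φ sin δ + cos φ cos δ cos H = (0.7604)(-0.1045) + (0.6494)(0.9945)(0.9979) = 0.5650.
Air mass m = 1/cos θ_z = 1/0.5650 = 1.770; τ^m = 0.73^1.770 = 0.5729.
Surface direct beam = 1362 × 0.5650 × 0.5729 = 440.86 W/m².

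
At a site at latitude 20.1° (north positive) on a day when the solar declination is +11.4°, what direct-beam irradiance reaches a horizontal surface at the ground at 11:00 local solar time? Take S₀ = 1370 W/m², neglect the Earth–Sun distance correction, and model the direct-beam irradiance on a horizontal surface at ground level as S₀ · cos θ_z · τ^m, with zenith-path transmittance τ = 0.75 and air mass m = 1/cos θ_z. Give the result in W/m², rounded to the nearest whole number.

Hour angle H = 15° × (11 − 12) = -15.00°.
cos θ_z = sin φ sin δ + cos φ cos δ cos H = (0.3437)(0.1977) + (0.9391)(0.9803)(0.9659) = 0.9572.
Air mass m = 1/cos θ_z = 1/0.9572 = 1.045; τ^m = 0.75^1.045 = 0.7404.
Surface direct beam = 1370 × 0.9572 × 0.7404 = 970.93 W/m².

971 W/m²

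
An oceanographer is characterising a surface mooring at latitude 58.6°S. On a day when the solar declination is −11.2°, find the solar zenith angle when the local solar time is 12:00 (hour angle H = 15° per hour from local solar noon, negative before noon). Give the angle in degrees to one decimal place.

47.4°

Hour angle H = 15° × (12 − 12) = 0.00°.
cos θ_z = sin(-58.6°) sin(-11.2°) + cos(-58.6°) cos(-11.2°) cos(0.00°) = 0.1658 + 0.5111 = 0.6769.
θ_z = arccos(0.6769) = 47.40°.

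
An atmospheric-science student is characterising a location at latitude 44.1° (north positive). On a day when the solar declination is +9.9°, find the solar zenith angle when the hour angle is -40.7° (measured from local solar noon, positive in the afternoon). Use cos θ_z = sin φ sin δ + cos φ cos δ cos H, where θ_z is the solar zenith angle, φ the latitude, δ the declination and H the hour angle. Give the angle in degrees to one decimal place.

49.0°

With φ = 44.1°, δ = 9.9°, H = -40.70°: sin φ sin δ = 0.1196, cos φ cos δ cos H = 0.5363, so cos θ_z = 0.6559.
θ_z = arccos(0.6559) = 49.01°.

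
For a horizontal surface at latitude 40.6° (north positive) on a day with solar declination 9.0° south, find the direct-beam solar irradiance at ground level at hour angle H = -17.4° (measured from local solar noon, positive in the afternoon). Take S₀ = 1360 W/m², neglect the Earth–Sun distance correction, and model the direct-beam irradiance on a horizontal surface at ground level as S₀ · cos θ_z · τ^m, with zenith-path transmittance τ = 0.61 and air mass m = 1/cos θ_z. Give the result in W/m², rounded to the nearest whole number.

With φ = 40.6°, δ = -9.0°, H = -17.40°: sin φ sin δ = -0.1018, cos φ cos δ cos H = 0.7156, so cos θ_z = 0.6138.
Air mass m = 1/cos θ_z = 1/0.6138 = 1.629; τ^m = 0.61^1.629 = 0.4470.
Surface direct beam = 1360 × 0.6138 × 0.4470 = 373.14 W/m².

373 W/m²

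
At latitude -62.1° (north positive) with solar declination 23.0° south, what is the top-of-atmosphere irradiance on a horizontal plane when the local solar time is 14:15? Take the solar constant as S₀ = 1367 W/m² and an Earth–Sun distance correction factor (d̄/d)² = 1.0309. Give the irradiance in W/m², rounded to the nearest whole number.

Hour angle H = 15° × (14.25 − 12) = 33.75°.
cos θ_z = sin φ sin δ + cos φ cos δ cos H = (-0.8838)(-0.3907) + (0.4679)(0.9205)(0.8315) = 0.7034.
Top-of-atmosphere irradiance = S₀ (d̄/d)² cos θ_z = 1367 × 1.0309 × 0.7034 = 991.26 W/m².

991 W/m²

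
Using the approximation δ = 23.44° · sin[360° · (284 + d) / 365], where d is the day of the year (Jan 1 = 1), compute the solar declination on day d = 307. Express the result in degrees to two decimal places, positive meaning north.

-15.96°

360 × (284 + 307) / 365 = 582.904°; sin(582.904°) = -0.6808.
δ = 23.44 × -0.6808 = -15.958° ≈ -15.96°.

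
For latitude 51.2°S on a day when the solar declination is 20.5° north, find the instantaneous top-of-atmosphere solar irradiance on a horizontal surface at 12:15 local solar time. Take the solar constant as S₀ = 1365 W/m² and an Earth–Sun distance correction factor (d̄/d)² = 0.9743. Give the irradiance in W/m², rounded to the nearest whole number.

416 W/m²

Hour angle H = 15° × (12.25 − 12) = 3.75°.
cos θ_z = sin φ sin δ + cos φ cos δ cos H = (-0.7793)(0.3502) + (0.6266)(0.9367)(0.9979) = 0.3128.
Top-of-atmosphere irradiance = S₀ (d̄/d)² cos θ_z = 1365 × 0.9743 × 0.3128 = 416.00 W/m².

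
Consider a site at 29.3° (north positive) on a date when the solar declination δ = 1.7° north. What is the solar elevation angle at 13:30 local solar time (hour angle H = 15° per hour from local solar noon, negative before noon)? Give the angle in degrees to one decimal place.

55.1°

Hour angle H = 15° × (13.5 − 12) = 22.50°.
cos θ_z = sin φ sin δ + cos φ cos δ cos H = (0.4894)(0.0297) + (0.8721)(0.9996)(0.9239) = 0.8199.
θ_z = arccos(0.8199) = 34.93°, so the elevation is 90° − 34.93° = 55.07°.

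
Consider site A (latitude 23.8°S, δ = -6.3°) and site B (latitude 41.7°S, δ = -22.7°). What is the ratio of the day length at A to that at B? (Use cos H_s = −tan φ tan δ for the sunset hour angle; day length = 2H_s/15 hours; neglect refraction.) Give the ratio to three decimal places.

0.829

A: H_s = arccos(−tan -23.8° · tan -6.3°) = 92.79°, so 2H_s/15 = 12.3720 h.
B: H_s = arccos(−tan -41.7° · tan -22.7°) = 111.88°, so 2H_s/15 = 14.9173 h.
Ratio A/B = 12.3720 / 14.9173 = 0.8294.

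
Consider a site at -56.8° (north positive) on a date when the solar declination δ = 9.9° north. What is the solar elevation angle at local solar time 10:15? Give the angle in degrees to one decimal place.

Hour angle H = 15° × (10.25 − 12) = -26.25°.
cos θ_z = sin(-56.8°) sin(9.9°) + cos(-56.8°) cos(9.9°) cos(-26.25°) = -0.1439 + 0.4838 = 0.3399.
θ_z = arccos(0.3399) = 70.13°, so the elevation is 90° − 70.13° = 19.87°.

19.9°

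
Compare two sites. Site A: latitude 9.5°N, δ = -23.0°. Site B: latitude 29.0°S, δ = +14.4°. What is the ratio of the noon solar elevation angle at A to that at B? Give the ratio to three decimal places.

1.234

A: 90° − |9.5 − (-23.0)| = 57.50°.
B: 90° − |-29.0 − (14.4)| = 46.60°.
Ratio A/B = 57.5000 / 46.6000 = 1.2339.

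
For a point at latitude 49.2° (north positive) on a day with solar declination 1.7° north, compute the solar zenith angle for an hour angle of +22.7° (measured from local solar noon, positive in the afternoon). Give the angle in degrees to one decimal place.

With φ = 49.2°, δ = 1.7°, H = 22.70°: sin φ sin δ = 0.0225, cos φ cos δ cos H = 0.6025, so cos θ_z = 0.6250.
θ_z = arccos(0.6250) = 51.32°.

51.3°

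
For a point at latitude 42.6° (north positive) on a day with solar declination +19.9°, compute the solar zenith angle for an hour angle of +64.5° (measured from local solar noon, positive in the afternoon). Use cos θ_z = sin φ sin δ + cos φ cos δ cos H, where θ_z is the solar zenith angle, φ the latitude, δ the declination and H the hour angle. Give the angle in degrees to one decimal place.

cos θ_z = sin(42.6°) sin(19.9°) + cos(42.6°) cos(19.9°) cos(64.50°) = 0.2304 + 0.2980 = 0.5284.
θ_z = arccos(0.5284) = 58.10°.

58.1°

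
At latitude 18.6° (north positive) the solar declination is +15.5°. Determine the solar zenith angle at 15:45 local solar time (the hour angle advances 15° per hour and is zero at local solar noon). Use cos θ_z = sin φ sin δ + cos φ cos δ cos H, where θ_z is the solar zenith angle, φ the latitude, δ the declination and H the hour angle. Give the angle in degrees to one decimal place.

Hour angle H = 15° × (15.75 − 12) = 56.25°.
With φ = 18.6°, δ = 15.5°, H = 56.25°: sin φ sin δ = 0.0852, cos φ cos δ cos H = 0.5074, so cos θ_z = 0.5926.
θ_z = arccos(0.5926) = 53.66°.

53.7°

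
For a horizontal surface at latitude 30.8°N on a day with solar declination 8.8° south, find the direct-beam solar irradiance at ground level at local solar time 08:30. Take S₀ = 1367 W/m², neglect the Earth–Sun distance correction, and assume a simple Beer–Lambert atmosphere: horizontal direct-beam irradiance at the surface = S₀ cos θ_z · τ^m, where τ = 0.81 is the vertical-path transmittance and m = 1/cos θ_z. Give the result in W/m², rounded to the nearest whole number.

Hour angle H = 15° × (8.5 − 12) = -52.50°.
With φ = 30.8°, δ = -8.8°, H = -52.50°: sin φ sin δ = -0.0783, cos φ cos δ cos H = 0.5167, so cos θ_z = 0.4384.
Air mass m = 1/cos θ_z = 1/0.4384 = 2.281; τ^m = 0.81^2.281 = 0.6184.
Surface direct beam = 1367 × 0.4384 × 0.6184 = 370.60 W/m².

371 W/m²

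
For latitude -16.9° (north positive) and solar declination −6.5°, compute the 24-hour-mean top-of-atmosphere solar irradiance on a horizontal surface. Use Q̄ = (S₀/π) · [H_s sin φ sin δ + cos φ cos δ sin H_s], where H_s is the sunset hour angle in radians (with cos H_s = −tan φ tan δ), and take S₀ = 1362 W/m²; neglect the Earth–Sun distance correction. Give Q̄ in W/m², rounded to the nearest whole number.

−tan φ tan δ = −(-0.3038)(-0.1139) = -0.0346; H_s = arccos(-0.0346) = 91.98°. In radians, H_s = 1.6054.
H_s sin φ sin δ = 1.6054 × -0.2907 × -0.1132 = 0.0528.
cos φ cos δ sin H_s = 0.9568 × 0.9936 × 0.9994 = 0.9501.
Q̄ = (1362/π) × (0.0528 + 0.9501) = 433.54 × 1.0029 = 434.80 W/m².

435 W/m²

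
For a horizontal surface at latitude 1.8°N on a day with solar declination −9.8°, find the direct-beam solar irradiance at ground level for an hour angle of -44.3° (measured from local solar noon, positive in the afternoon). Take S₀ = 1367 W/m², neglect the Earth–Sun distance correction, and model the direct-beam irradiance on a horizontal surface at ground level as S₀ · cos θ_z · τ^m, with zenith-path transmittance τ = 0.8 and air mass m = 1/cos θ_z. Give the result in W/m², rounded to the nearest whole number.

695 W/m²

cos θ_z = sin(1.8°) sin(-9.8°) + cos(1.8°) cos(-9.8°) cos(-44.30°) = -0.0053 + 0.7049 = 0.6996.
Air mass m = 1/cos θ_z = 1/0.6996 = 1.429; τ^m = 0.8^1.429 = 0.7270.
Surface direct beam = 1367 × 0.6996 × 0.7270 = 695.27 W/m².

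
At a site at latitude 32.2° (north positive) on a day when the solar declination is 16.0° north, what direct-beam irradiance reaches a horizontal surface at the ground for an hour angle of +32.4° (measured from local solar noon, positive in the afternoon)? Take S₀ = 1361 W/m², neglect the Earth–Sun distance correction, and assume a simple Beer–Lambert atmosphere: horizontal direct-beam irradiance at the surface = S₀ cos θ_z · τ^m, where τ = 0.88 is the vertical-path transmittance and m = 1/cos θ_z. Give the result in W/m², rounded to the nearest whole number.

cos θ_z = sin φ sin δ + cos φ cos δ cos H = (0.5329)(0.2756) + (0.8462)(0.9613)(0.8443) = 0.8337.
Air mass m = 1/cos θ_z = 1/0.8337 = 1.199; τ^m = 0.88^1.199 = 0.8579.
Surface direct beam = 1361 × 0.8337 × 0.8579 = 973.43 W/m².

973 W/m²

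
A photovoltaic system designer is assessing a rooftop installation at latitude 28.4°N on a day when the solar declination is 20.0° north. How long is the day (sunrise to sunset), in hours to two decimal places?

13.51 hours

The sunset hour angle satisfies cos H_s = −tan φ tan δ = -0.1968, giving H_s = 101.35°.
Day length = 2 H_s / 15° h⁻¹ = 202.70° / 15 = 13.513 h.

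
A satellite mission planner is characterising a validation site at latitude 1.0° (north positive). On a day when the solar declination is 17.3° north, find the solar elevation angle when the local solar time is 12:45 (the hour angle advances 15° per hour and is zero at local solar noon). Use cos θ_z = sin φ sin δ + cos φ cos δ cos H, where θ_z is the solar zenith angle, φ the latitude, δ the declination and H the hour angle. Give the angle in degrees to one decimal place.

70.3°

Hour angle H = 15° × (12.75 − 12) = 11.25°.
With φ = 1.0°, δ = 17.3°, H = 11.25°: sin φ sin δ = 0.0052, cos φ cos δ cos H = 0.9363, so cos θ_z = 0.9415.
θ_z = arccos(0.9415) = 19.69°, so the elevation is 90° − 19.69° = 70.31°.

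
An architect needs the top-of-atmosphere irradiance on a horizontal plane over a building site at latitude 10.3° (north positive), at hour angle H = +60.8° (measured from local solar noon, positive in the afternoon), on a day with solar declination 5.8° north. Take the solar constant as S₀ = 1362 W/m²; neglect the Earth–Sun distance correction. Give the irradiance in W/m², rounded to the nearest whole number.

cos θ_z = sin φ sin δ + cos φ cos δ cos H = (0.1788)(0.1011) + (0.9839)(0.9949)(0.4879) = 0.4957.
Top-of-atmosphere irradiance = S₀ cos θ_z = 1362 × 0.4957 = 675.14 W/m².

675 W/m²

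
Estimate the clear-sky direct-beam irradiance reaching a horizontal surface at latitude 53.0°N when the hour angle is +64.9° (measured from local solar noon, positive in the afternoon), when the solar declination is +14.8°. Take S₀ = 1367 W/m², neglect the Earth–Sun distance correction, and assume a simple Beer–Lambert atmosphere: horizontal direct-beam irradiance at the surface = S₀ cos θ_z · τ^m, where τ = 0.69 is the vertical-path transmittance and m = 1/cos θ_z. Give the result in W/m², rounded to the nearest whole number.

With φ = 53.0°, δ = 14.8°, H = 64.90°: sin φ sin δ = 0.2040, cos φ cos δ cos H = 0.2468, so cos θ_z = 0.4508.
Air mass m = 1/cos θ_z = 1/0.4508 = 2.218; τ^m = 0.69^2.218 = 0.4391.
Surface direct beam = 1367 × 0.4508 × 0.4391 = 270.59 W/m².

271 W/m²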